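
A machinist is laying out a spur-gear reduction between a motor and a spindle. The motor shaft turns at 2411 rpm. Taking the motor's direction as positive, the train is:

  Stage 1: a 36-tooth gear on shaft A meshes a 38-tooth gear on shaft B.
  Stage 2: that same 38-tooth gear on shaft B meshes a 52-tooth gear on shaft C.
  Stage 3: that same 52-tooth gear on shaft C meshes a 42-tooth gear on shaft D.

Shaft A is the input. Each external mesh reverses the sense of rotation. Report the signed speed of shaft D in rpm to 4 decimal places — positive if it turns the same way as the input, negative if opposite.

Stage 1 [36T→38T]: ω = 2411.0000×36/38 = 2284.1053 rpm, dir flips to −; running = −2284.1053
Stage 2 [38T→52T]: ω = 2284.1053×38/52 = 1669.1538 rpm, dir flips to +; running = +1669.1538
Stage 3 [52T→42T]: ω = 1669.1538×52/42 = 2066.5714 rpm, dir flips to −; running = −2066.5714

-2066.5714 rpm (opposite to input, |ω| = 2066.5714 rpm)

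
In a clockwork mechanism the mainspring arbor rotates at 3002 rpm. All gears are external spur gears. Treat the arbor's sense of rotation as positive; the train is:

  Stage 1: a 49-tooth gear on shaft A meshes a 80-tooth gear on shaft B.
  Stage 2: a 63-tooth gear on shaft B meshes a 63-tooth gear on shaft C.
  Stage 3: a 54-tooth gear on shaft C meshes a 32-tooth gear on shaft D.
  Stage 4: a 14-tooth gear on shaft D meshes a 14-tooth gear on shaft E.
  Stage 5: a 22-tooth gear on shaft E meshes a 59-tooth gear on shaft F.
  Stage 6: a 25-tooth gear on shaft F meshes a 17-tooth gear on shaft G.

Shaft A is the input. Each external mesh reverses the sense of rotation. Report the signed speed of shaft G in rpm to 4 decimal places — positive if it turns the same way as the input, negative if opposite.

Stage 1 [49T→80T]: ω = 3002.0000×49/80 = 1838.7250 rpm, dir flips to −; running = −1838.7250
Stage 2 [63T→63T]: ω = 1838.7250×63/63 = 1838.7250 rpm, dir flips to +; running = +1838.7250
Stage 3 [54T→32T]: ω = 1838.7250×54/32 = 3102.8484 rpm, dir flips to −; running = −3102.8484
Stage 4 [14T→14T]: ω = 3102.8484×14/14 = 3102.8484 rpm, dir flips to +; running = +3102.8484
Stage 5 [22T→59T]: ω = 3102.8484×22/59 = 1156.9943 rpm, dir flips to −; running = −1156.9943
Stage 6 [25T→17T]: ω = 1156.9943×25/17 = 1701.4623 rpm, dir flips to +; running = +1701.4623

+1701.4623 rpm (same as input, |ω| = 1701.4623 rpm)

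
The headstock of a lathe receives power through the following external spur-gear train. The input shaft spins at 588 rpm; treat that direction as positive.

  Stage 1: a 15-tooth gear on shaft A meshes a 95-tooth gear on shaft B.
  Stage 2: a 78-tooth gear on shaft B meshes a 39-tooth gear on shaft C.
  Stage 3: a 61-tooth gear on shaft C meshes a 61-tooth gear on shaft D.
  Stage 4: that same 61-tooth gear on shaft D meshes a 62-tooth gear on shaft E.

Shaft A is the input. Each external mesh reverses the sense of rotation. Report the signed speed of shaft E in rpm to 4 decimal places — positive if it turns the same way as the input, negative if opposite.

+182.6893 rpm (same as input, |ω| = 182.6893 rpm)

Stage 1 [15T→95T]: ω = 588.0000×15/95 = 92.8421 rpm, dir flips to −; running = −92.8421
Stage 2 [78T→39T]: ω = 92.8421×78/39 = 185.6842 rpm, dir flips to +; running = +185.6842
Stage 3 [61T→61T]: ω = 185.6842×61/61 = 185.6842 rpm, dir flips to −; running = −185.6842
Stage 4 [61T→62T]: ω = 185.6842×61/62 = 182.6893 rpm, dir flips to +; running = +182.6893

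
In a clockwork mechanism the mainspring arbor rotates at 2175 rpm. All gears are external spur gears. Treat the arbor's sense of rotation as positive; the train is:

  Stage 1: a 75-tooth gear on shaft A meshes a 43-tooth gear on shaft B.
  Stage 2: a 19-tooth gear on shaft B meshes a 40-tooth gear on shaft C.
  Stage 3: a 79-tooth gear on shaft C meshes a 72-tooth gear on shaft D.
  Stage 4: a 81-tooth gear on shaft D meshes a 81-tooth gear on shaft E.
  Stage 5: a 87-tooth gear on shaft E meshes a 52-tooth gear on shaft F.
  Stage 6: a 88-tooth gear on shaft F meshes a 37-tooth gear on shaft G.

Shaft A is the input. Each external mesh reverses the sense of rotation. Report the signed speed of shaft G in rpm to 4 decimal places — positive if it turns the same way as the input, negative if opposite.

+7867.5069 rpm (same as input, |ω| = 7867.5069 rpm)

Stage 1 [75T→43T]: ω = 2175.0000×75/43 = 3793.6047 rpm, dir flips to −; running = −3793.6047
Stage 2 [19T→40T]: ω = 3793.6047×19/40 = 1801.9622 rpm, dir flips to +; running = +1801.9622
Stage 3 [79T→72T]: ω = 1801.9622×79/72 = 1977.1530 rpm, dir flips to −; running = −1977.1530
Stage 4 [81T→81T]: ω = 1977.1530×81/81 = 1977.1530 rpm, dir flips to +; running = +1977.1530
Stage 5 [87T→52T]: ω = 1977.1530×87/52 = 3307.9290 rpm, dir flips to −; running = −3307.9290
Stage 6 [88T→37T]: ω = 3307.9290×88/37 = 7867.5069 rpm, dir flips to +; running = +7867.5069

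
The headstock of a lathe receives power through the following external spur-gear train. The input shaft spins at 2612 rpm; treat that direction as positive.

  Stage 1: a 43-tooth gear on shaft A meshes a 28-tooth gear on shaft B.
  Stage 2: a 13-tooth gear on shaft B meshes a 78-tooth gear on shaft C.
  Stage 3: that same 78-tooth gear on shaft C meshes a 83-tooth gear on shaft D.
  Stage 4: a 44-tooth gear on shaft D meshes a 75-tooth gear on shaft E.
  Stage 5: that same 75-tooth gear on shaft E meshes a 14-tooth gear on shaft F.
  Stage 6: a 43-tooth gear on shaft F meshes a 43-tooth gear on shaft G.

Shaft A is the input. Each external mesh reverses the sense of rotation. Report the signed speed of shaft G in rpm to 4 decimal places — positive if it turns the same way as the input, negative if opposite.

+1974.5744 rpm (same as input, |ω| = 1974.5744 rpm)

Stage 1 [43T→28T]: ω = 2612.0000×43/28 = 4011.2857 rpm, dir flips to −; running = −4011.2857
Stage 2 [13T→78T]: ω = 4011.2857×13/78 = 668.5476 rpm, dir flips to +; running = +668.5476
Stage 3 [78T→83T]: ω = 668.5476×78/83 = 628.2737 rpm, dir flips to −; running = −628.2737
Stage 4 [44T→75T]: ω = 628.2737×44/75 = 368.5872 rpm, dir flips to +; running = +368.5872
Stage 5 [75T→14T]: ω = 368.5872×75/14 = 1974.5744 rpm, dir flips to −; running = −1974.5744
Stage 6 [43T→43T]: ω = 1974.5744×43/43 = 1974.5744 rpm, dir flips to +; running = +1974.5744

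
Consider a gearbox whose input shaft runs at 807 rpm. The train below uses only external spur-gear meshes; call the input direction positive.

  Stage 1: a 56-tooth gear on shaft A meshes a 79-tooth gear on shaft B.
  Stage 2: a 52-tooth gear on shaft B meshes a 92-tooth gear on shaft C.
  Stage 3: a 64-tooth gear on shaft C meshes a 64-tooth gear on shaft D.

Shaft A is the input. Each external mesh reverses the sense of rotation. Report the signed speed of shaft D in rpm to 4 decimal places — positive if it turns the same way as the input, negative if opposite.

Stage 1 [56T→79T]: ω = 807.0000×56/79 = 572.0506 rpm, dir flips to −; running = −572.0506
Stage 2 [52T→92T]: ω = 572.0506×52/92 = 323.3330 rpm, dir flips to +; running = +323.3330
Stage 3 [64T→64T]: ω = 323.3330×64/64 = 323.3330 rpm, dir flips to −; running = −323.3330

-323.3330 rpm (opposite to input, |ω| = 323.3330 rpm)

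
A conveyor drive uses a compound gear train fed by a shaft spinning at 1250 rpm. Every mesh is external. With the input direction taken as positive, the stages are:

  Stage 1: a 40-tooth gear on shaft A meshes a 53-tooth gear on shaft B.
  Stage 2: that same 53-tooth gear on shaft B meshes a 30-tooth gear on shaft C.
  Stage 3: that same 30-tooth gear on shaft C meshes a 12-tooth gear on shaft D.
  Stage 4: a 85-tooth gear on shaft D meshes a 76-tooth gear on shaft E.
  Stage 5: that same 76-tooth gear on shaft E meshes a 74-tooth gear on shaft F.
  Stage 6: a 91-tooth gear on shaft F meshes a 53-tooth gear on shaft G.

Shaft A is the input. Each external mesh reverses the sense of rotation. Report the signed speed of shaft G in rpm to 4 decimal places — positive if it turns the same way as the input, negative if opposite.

Stage 1 [40T→53T]: ω = 1250.0000×40/53 = 943.3962 rpm, dir flips to −; running = −943.3962
Stage 2 [53T→30T]: ω = 943.3962×53/30 = 1666.6667 rpm, dir flips to +; running = +1666.6667
Stage 3 [30T→12T]: ω = 1666.6667×30/12 = 4166.6667 rpm, dir flips to −; running = −4166.6667
Stage 4 [85T→76T]: ω = 4166.6667×85/76 = 4660.0877 rpm, dir flips to +; running = +4660.0877
Stage 5 [76T→74T]: ω = 4660.0877×76/74 = 4786.0360 rpm, dir flips to −; running = −4786.0360
Stage 6 [91T→53T]: ω = 4786.0360×91/53 = 8217.5336 rpm, dir flips to +; running = +8217.5336

+8217.5336 rpm (same as input, |ω| = 8217.5336 rpm)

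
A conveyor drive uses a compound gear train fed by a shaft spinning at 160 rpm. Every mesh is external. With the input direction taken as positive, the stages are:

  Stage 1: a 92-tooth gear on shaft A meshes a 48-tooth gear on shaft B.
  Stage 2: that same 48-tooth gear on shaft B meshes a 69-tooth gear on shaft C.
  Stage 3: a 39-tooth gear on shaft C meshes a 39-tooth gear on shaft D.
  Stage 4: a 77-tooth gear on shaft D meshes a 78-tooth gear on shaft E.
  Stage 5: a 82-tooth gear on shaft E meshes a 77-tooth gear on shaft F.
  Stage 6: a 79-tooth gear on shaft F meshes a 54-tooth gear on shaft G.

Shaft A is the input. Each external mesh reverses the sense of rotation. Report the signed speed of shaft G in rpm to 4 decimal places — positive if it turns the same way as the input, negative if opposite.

+328.1038 rpm (same as input, |ω| = 328.1038 rpm)

Stage 1 [92T→48T]: ω = 160.0000×92/48 = 306.6667 rpm, dir flips to −; running = −306.6667
Stage 2 [48T→69T]: ω = 306.6667×48/69 = 213.3333 rpm, dir flips to +; running = +213.3333
Stage 3 [39T→39T]: ω = 213.3333×39/39 = 213.3333 rpm, dir flips to −; running = −213.3333
Stage 4 [77T→78T]: ω = 213.3333×77/78 = 210.5983 rpm, dir flips to +; running = +210.5983
Stage 5 [82T→77T]: ω = 210.5983×82/77 = 224.2735 rpm, dir flips to −; running = −224.2735
Stage 6 [79T→54T]: ω = 224.2735×79/54 = 328.1038 rpm, dir flips to +; running = +328.1038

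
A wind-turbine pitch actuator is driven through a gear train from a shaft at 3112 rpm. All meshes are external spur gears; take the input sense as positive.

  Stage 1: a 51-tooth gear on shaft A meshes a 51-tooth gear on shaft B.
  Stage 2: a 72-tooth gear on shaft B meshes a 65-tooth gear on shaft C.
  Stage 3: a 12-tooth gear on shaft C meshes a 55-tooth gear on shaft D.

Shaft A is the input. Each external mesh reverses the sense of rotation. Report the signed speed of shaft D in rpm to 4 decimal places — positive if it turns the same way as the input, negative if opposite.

Stage 1 [51T→51T]: ω = 3112.0000×51/51 = 3112.0000 rpm, dir flips to −; running = −3112.0000
Stage 2 [72T→65T]: ω = 3112.0000×72/65 = 3447.1385 rpm, dir flips to +; running = +3447.1385
Stage 3 [12T→55T]: ω = 3447.1385×12/55 = 752.1029 rpm, dir flips to −; running = −752.1029

-752.1029 rpm (opposite to input, |ω| = 752.1029 rpm)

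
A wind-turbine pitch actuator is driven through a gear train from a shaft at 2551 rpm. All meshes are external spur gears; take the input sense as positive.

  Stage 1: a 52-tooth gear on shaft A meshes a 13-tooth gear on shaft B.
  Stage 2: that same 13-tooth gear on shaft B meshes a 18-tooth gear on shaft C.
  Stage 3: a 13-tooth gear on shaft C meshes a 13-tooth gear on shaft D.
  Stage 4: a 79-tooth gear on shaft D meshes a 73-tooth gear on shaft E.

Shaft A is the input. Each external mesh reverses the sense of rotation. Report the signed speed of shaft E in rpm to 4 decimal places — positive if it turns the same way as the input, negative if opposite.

+7975.2725 rpm (same as input, |ω| = 7975.2725 rpm)

Stage 1 [52T→13T]: ω = 2551.0000×52/13 = 10204.0000 rpm, dir flips to −; running = −10204.0000
Stage 2 [13T→18T]: ω = 10204.0000×13/18 = 7369.5556 rpm, dir flips to +; running = +7369.5556
Stage 3 [13T→13T]: ω = 7369.5556×13/13 = 7369.5556 rpm, dir flips to −; running = −7369.5556
Stage 4 [79T→73T]: ω = 7369.5556×79/73 = 7975.2725 rpm, dir flips to +; running = +7975.2725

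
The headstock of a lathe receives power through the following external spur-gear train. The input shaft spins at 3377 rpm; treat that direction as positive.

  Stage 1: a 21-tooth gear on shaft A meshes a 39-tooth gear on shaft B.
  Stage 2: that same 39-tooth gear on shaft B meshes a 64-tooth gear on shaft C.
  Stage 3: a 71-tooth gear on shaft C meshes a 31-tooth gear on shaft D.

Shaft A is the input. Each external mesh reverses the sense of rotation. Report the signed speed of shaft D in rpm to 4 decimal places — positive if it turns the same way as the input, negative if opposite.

-2537.8564 rpm (opposite to input, |ω| = 2537.8564 rpm)

Stage 1 [21T→39T]: ω = 3377.0000×21/39 = 1818.3846 rpm, dir flips to −; running = −1818.3846
Stage 2 [39T→64T]: ω = 1818.3846×39/64 = 1108.0781 rpm, dir flips to +; running = +1108.0781
Stage 3 [71T→31T]: ω = 1108.0781×71/31 = 2537.8564 rpm, dir flips to −; running = −2537.8564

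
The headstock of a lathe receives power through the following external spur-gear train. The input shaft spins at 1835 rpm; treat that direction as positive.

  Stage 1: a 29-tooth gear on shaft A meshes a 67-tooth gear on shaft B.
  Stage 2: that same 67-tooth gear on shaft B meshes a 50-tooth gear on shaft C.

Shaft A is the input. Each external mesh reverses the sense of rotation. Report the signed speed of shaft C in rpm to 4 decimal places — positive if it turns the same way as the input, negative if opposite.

+1064.3000 rpm (same as input, |ω| = 1064.3000 rpm)

Stage 1 [29T→67T]: ω = 1835.0000×29/67 = 794.2537 rpm, dir flips to −; running = −794.2537
Stage 2 [67T→50T]: ω = 794.2537×67/50 = 1064.3000 rpm, dir flips to +; running = +1064.3000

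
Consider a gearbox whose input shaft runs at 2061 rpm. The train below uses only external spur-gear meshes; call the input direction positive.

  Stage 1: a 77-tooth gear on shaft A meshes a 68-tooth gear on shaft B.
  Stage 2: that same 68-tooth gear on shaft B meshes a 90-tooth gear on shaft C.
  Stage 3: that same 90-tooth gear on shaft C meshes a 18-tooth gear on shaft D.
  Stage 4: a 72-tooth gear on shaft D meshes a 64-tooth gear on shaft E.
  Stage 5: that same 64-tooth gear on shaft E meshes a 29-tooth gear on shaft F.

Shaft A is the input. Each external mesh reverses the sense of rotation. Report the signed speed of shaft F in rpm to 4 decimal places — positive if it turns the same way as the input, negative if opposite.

Stage 1 [77T→68T]: ω = 2061.0000×77/68 = 2333.7794 rpm, dir flips to −; running = −2333.7794
Stage 2 [68T→90T]: ω = 2333.7794×68/90 = 1763.3000 rpm, dir flips to +; running = +1763.3000
Stage 3 [90T→18T]: ω = 1763.3000×90/18 = 8816.5000 rpm, dir flips to −; running = −8816.5000
Stage 4 [72T→64T]: ω = 8816.5000×72/64 = 9918.5625 rpm, dir flips to +; running = +9918.5625
Stage 5 [64T→29T]: ω = 9918.5625×64/29 = 21889.2414 rpm, dir flips to −; running = −21889.2414

-21889.2414 rpm (opposite to input, |ω| = 21889.2414 rpm)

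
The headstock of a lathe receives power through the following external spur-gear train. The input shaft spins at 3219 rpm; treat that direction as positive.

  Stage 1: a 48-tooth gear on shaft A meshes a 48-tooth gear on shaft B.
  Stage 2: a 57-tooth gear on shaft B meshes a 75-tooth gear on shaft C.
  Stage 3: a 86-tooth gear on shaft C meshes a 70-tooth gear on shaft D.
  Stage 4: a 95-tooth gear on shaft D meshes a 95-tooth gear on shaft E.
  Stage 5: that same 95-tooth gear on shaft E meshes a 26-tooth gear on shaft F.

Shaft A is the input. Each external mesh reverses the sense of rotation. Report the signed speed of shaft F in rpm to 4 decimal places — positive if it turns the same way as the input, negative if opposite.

Stage 1 [48T→48T]: ω = 3219.0000×48/48 = 3219.0000 rpm, dir flips to −; running = −3219.0000
Stage 2 [57T→75T]: ω = 3219.0000×57/75 = 2446.4400 rpm, dir flips to +; running = +2446.4400
Stage 3 [86T→70T]: ω = 2446.4400×86/70 = 3005.6263 rpm, dir flips to −; running = −3005.6263
Stage 4 [95T→95T]: ω = 3005.6263×95/95 = 3005.6263 rpm, dir flips to +; running = +3005.6263
Stage 5 [95T→26T]: ω = 3005.6263×95/26 = 10982.0960 rpm, dir flips to −; running = −10982.0960

-10982.0960 rpm (opposite to input, |ω| = 10982.0960 rpm)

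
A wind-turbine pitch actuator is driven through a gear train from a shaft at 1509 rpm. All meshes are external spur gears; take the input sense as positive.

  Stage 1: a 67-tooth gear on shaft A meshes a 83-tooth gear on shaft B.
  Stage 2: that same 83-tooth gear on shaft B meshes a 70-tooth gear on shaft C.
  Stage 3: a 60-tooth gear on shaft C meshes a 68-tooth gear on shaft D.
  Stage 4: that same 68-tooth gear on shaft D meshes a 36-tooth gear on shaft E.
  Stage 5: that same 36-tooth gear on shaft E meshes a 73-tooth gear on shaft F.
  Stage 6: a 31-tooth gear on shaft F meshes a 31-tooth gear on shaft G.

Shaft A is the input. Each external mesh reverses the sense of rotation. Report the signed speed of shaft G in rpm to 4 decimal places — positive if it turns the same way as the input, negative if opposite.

Stage 1 [67T→83T]: ω = 1509.0000×67/83 = 1218.1084 rpm, dir flips to −; running = −1218.1084
Stage 2 [83T→70T]: ω = 1218.1084×83/70 = 1444.3286 rpm, dir flips to +; running = +1444.3286
Stage 3 [60T→68T]: ω = 1444.3286×60/68 = 1274.4076 rpm, dir flips to −; running = −1274.4076
Stage 4 [68T→36T]: ω = 1274.4076×68/36 = 2407.2143 rpm, dir flips to +; running = +2407.2143
Stage 5 [36T→73T]: ω = 2407.2143×36/73 = 1187.1194 rpm, dir flips to −; running = −1187.1194
Stage 6 [31T→31T]: ω = 1187.1194×31/31 = 1187.1194 rpm, dir flips to +; running = +1187.1194

+1187.1194 rpm (same as input, |ω| = 1187.1194 rpm)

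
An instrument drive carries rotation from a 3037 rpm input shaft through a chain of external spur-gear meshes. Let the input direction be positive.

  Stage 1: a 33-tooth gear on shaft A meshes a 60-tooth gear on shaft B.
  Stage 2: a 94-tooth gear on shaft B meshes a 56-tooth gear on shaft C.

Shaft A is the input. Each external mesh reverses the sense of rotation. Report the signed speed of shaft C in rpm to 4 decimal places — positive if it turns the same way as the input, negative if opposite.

+2803.8018 rpm (same as input, |ω| = 2803.8018 rpm)

Stage 1 [33T→60T]: ω = 3037.0000×33/60 = 1670.3500 rpm, dir flips to −; running = −1670.3500
Stage 2 [94T→56T]: ω = 1670.3500×94/56 = 2803.8018 rpm, dir flips to +; running = +2803.8018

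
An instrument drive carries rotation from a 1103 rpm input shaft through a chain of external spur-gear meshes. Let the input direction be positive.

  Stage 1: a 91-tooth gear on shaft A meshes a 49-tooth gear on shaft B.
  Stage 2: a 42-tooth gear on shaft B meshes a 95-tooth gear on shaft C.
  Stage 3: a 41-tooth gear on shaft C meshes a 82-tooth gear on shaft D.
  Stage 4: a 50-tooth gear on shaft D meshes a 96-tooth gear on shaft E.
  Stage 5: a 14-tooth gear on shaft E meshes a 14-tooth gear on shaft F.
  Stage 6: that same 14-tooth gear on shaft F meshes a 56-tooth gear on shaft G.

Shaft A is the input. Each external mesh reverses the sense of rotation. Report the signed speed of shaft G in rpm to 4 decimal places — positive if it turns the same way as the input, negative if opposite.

Stage 1 [91T→49T]: ω = 1103.0000×91/49 = 2048.4286 rpm, dir flips to −; running = −2048.4286
Stage 2 [42T→95T]: ω = 2048.4286×42/95 = 905.6211 rpm, dir flips to +; running = +905.6211
Stage 3 [41T→82T]: ω = 905.6211×41/82 = 452.8105 rpm, dir flips to −; running = −452.8105
Stage 4 [50T→96T]: ω = 452.8105×50/96 = 235.8388 rpm, dir flips to +; running = +235.8388
Stage 5 [14T→14T]: ω = 235.8388×14/14 = 235.8388 rpm, dir flips to −; running = −235.8388
Stage 6 [14T→56T]: ω = 235.8388×14/56 = 58.9597 rpm, dir flips to +; running = +58.9597

+58.9597 rpm (same as input, |ω| = 58.9597 rpm)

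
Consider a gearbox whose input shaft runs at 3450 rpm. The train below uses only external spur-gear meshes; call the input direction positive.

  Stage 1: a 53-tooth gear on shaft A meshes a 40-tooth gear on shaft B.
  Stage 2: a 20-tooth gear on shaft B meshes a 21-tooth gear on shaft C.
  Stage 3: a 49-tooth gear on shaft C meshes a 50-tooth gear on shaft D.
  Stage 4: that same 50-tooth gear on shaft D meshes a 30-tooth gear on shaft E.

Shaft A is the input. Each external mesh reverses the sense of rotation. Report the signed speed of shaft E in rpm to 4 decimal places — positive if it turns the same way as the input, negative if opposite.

+7110.8333 rpm (same as input, |ω| = 7110.8333 rpm)

Stage 1 [53T→40T]: ω = 3450.0000×53/40 = 4571.2500 rpm, dir flips to −; running = −4571.2500
Stage 2 [20T→21T]: ω = 4571.2500×20/21 = 4353.5714 rpm, dir flips to +; running = +4353.5714
Stage 3 [49T→50T]: ω = 4353.5714×49/50 = 4266.5000 rpm, dir flips to −; running = −4266.5000
Stage 4 [50T→30T]: ω = 4266.5000×50/30 = 7110.8333 rpm, dir flips to +; running = +7110.8333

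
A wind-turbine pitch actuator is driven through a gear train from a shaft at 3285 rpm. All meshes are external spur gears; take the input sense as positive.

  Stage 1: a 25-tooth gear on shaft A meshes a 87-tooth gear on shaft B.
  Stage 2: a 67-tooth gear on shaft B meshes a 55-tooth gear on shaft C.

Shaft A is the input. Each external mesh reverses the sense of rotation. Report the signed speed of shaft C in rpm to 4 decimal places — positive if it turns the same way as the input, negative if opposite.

Stage 1 [25T→87T]: ω = 3285.0000×25/87 = 943.9655 rpm, dir flips to −; running = −943.9655
Stage 2 [67T→55T]: ω = 943.9655×67/55 = 1149.9216 rpm, dir flips to +; running = +1149.9216

+1149.9216 rpm (same as input, |ω| = 1149.9216 rpm)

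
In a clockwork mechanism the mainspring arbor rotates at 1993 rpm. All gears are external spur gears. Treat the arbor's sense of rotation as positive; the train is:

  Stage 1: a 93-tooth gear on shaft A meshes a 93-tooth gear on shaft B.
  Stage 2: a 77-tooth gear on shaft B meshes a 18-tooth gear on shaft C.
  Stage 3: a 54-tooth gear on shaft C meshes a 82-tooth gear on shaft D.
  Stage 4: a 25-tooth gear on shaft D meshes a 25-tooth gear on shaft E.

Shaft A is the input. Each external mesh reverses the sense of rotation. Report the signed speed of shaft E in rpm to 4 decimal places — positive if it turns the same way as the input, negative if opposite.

Stage 1 [93T→93T]: ω = 1993.0000×93/93 = 1993.0000 rpm, dir flips to −; running = −1993.0000
Stage 2 [77T→18T]: ω = 1993.0000×77/18 = 8525.6111 rpm, dir flips to +; running = +8525.6111
Stage 3 [54T→82T]: ω = 8525.6111×54/82 = 5614.4268 rpm, dir flips to −; running = −5614.4268
Stage 4 [25T→25T]: ω = 5614.4268×25/25 = 5614.4268 rpm, dir flips to +; running = +5614.4268

+5614.4268 rpm (same as input, |ω| = 5614.4268 rpm)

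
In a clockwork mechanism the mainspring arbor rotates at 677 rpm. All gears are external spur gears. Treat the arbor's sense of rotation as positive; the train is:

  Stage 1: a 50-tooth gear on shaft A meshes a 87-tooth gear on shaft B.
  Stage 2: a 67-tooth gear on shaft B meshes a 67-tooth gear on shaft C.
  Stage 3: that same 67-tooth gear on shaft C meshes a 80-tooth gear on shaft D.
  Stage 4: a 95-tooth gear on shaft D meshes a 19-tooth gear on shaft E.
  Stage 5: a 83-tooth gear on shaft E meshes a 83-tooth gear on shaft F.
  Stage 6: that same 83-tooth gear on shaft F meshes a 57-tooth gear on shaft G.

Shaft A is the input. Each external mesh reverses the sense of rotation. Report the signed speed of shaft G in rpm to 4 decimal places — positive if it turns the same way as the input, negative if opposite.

+2372.4522 rpm (same as input, |ω| = 2372.4522 rpm)

Stage 1 [50T→87T]: ω = 677.0000×50/87 = 389.0805 rpm, dir flips to −; running = −389.0805
Stage 2 [67T→67T]: ω = 389.0805×67/67 = 389.0805 rpm, dir flips to +; running = +389.0805
Stage 3 [67T→80T]: ω = 389.0805×67/80 = 325.8549 rpm, dir flips to −; running = −325.8549
Stage 4 [95T→19T]: ω = 325.8549×95/19 = 1629.2744 rpm, dir flips to +; running = +1629.2744
Stage 5 [83T→83T]: ω = 1629.2744×83/83 = 1629.2744 rpm, dir flips to −; running = −1629.2744
Stage 6 [83T→57T]: ω = 1629.2744×83/57 = 2372.4522 rpm, dir flips to +; running = +2372.4522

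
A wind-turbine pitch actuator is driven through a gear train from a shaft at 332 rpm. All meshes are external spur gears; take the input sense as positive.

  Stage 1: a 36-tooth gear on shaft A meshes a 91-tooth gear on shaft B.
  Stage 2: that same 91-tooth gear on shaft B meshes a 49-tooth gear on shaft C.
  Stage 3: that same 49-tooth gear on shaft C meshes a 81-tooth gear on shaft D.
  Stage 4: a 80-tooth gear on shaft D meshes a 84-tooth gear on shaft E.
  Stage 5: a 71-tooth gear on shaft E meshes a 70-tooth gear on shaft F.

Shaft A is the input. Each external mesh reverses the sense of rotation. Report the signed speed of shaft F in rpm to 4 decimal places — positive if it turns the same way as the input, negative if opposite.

Stage 1 [36T→91T]: ω = 332.0000×36/91 = 131.3407 rpm, dir flips to −; running = −131.3407
Stage 2 [91T→49T]: ω = 131.3407×91/49 = 243.9184 rpm, dir flips to +; running = +243.9184
Stage 3 [49T→81T]: ω = 243.9184×49/81 = 147.5556 rpm, dir flips to −; running = −147.5556
Stage 4 [80T→84T]: ω = 147.5556×80/84 = 140.5291 rpm, dir flips to +; running = +140.5291
Stage 5 [71T→70T]: ω = 140.5291×71/70 = 142.5367 rpm, dir flips to −; running = −142.5367

-142.5367 rpm (opposite to input, |ω| = 142.5367 rpm)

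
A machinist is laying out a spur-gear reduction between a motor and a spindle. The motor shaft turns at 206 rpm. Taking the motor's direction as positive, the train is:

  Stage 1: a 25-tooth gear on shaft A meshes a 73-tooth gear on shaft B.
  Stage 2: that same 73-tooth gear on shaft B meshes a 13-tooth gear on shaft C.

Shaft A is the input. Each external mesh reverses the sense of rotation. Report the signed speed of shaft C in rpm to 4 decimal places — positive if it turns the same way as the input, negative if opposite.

+396.1538 rpm (same as input, |ω| = 396.1538 rpm)

Stage 1 [25T→73T]: ω = 206.0000×25/73 = 70.5479 rpm, dir flips to −; running = −70.5479
Stage 2 [73T→13T]: ω = 70.5479×73/13 = 396.1538 rpm, dir flips to +; running = +396.1538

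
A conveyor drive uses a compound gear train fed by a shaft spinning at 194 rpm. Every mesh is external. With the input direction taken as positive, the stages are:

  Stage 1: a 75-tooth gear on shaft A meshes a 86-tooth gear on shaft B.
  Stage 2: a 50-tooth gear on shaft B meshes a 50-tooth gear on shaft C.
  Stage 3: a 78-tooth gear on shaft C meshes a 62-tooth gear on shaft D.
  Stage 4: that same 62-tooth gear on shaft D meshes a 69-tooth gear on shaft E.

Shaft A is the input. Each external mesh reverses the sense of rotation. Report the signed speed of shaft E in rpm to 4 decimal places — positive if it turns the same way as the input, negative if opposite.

Stage 1 [75T→86T]: ω = 194.0000×75/86 = 169.1860 rpm, dir flips to −; running = −169.1860
Stage 2 [50T→50T]: ω = 169.1860×50/50 = 169.1860 rpm, dir flips to +; running = +169.1860
Stage 3 [78T→62T]: ω = 169.1860×78/62 = 212.8470 rpm, dir flips to −; running = −212.8470
Stage 4 [62T→69T]: ω = 212.8470×62/69 = 191.2538 rpm, dir flips to +; running = +191.2538

+191.2538 rpm (same as input, |ω| = 191.2538 rpm)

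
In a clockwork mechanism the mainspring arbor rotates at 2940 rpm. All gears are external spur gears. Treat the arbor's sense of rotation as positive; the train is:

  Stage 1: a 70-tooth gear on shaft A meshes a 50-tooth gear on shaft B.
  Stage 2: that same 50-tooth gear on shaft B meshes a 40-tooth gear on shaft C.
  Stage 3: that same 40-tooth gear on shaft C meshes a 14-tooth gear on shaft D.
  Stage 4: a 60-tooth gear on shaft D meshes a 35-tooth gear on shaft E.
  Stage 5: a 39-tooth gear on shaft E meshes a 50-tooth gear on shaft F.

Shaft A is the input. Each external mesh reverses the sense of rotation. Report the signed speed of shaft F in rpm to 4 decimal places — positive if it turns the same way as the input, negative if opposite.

Stage 1 [70T→50T]: ω = 2940.0000×70/50 = 4116.0000 rpm, dir flips to −; running = −4116.0000
Stage 2 [50T→40T]: ω = 4116.0000×50/40 = 5145.0000 rpm, dir flips to +; running = +5145.0000
Stage 3 [40T→14T]: ω = 5145.0000×40/14 = 14700.0000 rpm, dir flips to −; running = −14700.0000
Stage 4 [60T→35T]: ω = 14700.0000×60/35 = 25200.0000 rpm, dir flips to +; running = +25200.0000
Stage 5 [39T→50T]: ω = 25200.0000×39/50 = 19656.0000 rpm, dir flips to −; running = −19656.0000

-19656.0000 rpm (opposite to input, |ω| = 19656.0000 rpm)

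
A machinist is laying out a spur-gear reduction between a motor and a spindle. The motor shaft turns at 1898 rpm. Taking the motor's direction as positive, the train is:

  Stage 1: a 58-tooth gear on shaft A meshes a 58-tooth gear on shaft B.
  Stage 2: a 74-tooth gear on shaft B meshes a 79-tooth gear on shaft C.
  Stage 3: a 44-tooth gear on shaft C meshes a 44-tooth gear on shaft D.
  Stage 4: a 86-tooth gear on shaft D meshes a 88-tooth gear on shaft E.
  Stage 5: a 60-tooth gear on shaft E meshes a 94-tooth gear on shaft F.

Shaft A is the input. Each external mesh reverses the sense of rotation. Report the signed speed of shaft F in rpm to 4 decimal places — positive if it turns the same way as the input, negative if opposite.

-1109.0216 rpm (opposite to input, |ω| = 1109.0216 rpm)

Stage 1 [58T→58T]: ω = 1898.0000×58/58 = 1898.0000 rpm, dir flips to −; running = −1898.0000
Stage 2 [74T→79T]: ω = 1898.0000×74/79 = 1777.8734 rpm, dir flips to +; running = +1777.8734
Stage 3 [44T→44T]: ω = 1777.8734×44/44 = 1777.8734 rpm, dir flips to −; running = −1777.8734
Stage 4 [86T→88T]: ω = 1777.8734×86/88 = 1737.4672 rpm, dir flips to +; running = +1737.4672
Stage 5 [60T→94T]: ω = 1737.4672×60/94 = 1109.0216 rpm, dir flips to −; running = −1109.0216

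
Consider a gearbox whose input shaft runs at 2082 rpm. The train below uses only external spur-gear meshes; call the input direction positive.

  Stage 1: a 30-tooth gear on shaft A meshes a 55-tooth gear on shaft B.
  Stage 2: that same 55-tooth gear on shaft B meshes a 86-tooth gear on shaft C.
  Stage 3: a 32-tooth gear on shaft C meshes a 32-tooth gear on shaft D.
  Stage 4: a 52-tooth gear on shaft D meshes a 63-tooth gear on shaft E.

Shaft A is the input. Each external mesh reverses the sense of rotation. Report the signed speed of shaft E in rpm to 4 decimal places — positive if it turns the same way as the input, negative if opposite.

Stage 1 [30T→55T]: ω = 2082.0000×30/55 = 1135.6364 rpm, dir flips to −; running = −1135.6364
Stage 2 [55T→86T]: ω = 1135.6364×55/86 = 726.2791 rpm, dir flips to +; running = +726.2791
Stage 3 [32T→32T]: ω = 726.2791×32/32 = 726.2791 rpm, dir flips to −; running = −726.2791
Stage 4 [52T→63T]: ω = 726.2791×52/63 = 599.4684 rpm, dir flips to +; running = +599.4684

+599.4684 rpm (same as input, |ω| = 599.4684 rpm)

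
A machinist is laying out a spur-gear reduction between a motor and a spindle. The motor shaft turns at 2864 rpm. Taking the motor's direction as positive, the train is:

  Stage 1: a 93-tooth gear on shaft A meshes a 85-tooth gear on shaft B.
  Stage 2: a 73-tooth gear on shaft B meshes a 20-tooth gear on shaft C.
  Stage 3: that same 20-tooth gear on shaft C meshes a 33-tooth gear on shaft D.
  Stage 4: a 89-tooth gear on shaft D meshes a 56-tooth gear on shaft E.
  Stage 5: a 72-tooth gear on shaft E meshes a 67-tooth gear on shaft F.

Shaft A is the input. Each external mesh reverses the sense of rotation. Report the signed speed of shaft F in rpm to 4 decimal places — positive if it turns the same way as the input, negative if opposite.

Stage 1 [93T→85T]: ω = 2864.0000×93/85 = 3133.5529 rpm, dir flips to −; running = −3133.5529
Stage 2 [73T→20T]: ω = 3133.5529×73/20 = 11437.4682 rpm, dir flips to +; running = +11437.4682
Stage 3 [20T→33T]: ω = 11437.4682×20/33 = 6931.7989 rpm, dir flips to −; running = −6931.7989
Stage 4 [89T→56T]: ω = 6931.7989×89/56 = 11016.6090 rpm, dir flips to +; running = +11016.6090
Stage 5 [72T→67T]: ω = 11016.6090×72/67 = 11838.7440 rpm, dir flips to −; running = −11838.7440

-11838.7440 rpm (opposite to input, |ω| = 11838.7440 rpm)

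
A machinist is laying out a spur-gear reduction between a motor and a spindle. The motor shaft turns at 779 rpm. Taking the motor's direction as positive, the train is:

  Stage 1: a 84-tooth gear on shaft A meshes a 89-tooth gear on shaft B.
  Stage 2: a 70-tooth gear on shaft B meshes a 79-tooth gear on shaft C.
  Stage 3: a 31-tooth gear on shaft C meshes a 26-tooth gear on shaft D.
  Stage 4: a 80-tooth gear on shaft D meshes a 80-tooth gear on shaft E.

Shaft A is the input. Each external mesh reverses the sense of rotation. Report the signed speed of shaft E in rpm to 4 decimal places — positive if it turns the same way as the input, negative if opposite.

+776.7585 rpm (same as input, |ω| = 776.7585 rpm)

Stage 1 [84T→89T]: ω = 779.0000×84/89 = 735.2360 rpm, dir flips to −; running = −735.2360
Stage 2 [70T→79T]: ω = 735.2360×70/79 = 651.4749 rpm, dir flips to +; running = +651.4749
Stage 3 [31T→26T]: ω = 651.4749×31/26 = 776.7585 rpm, dir flips to −; running = −776.7585
Stage 4 [80T→80T]: ω = 776.7585×80/80 = 776.7585 rpm, dir flips to +; running = +776.7585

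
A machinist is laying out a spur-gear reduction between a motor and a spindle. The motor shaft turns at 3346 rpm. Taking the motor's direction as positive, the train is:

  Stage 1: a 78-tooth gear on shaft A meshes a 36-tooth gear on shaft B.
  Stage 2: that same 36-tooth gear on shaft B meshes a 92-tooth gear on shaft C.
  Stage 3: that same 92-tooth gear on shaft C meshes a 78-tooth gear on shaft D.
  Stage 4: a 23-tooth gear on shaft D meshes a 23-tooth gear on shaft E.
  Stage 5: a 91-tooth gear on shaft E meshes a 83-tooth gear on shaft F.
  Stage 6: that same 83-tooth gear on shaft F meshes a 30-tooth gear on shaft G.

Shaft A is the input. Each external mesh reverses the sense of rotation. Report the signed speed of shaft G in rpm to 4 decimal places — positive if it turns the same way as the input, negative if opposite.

Stage 1 [78T→36T]: ω = 3346.0000×78/36 = 7249.6667 rpm, dir flips to −; running = −7249.6667
Stage 2 [36T→92T]: ω = 7249.6667×36/92 = 2836.8261 rpm, dir flips to +; running = +2836.8261
Stage 3 [92T→78T]: ω = 2836.8261×92/78 = 3346.0000 rpm, dir flips to −; running = −3346.0000
Stage 4 [23T→23T]: ω = 3346.0000×23/23 = 3346.0000 rpm, dir flips to +; running = +3346.0000
Stage 5 [91T→83T]: ω = 3346.0000×91/83 = 3668.5060 rpm, dir flips to −; running = −3668.5060
Stage 6 [83T→30T]: ω = 3668.5060×83/30 = 10149.5333 rpm, dir flips to +; running = +10149.5333

+10149.5333 rpm (same as input, |ω| = 10149.5333 rpm)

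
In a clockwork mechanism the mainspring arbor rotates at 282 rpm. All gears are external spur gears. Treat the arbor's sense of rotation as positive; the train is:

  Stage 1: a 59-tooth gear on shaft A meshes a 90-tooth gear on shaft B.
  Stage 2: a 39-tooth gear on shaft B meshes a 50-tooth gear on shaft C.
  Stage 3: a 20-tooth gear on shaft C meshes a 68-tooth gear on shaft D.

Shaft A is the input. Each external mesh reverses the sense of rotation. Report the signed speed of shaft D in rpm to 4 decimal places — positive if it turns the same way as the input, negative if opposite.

-42.4106 rpm (opposite to input, |ω| = 42.4106 rpm)

Stage 1 [59T→90T]: ω = 282.0000×59/90 = 184.8667 rpm, dir flips to −; running = −184.8667
Stage 2 [39T→50T]: ω = 184.8667×39/50 = 144.1960 rpm, dir flips to +; running = +144.1960
Stage 3 [20T→68T]: ω = 144.1960×20/68 = 42.4106 rpm, dir flips to −; running = −42.4106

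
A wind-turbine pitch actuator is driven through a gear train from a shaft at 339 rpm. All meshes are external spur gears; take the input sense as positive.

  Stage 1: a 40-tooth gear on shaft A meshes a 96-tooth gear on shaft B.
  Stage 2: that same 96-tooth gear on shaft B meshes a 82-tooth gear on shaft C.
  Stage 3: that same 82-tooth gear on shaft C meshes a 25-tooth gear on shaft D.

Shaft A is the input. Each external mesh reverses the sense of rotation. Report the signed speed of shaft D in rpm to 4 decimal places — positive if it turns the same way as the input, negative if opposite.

-542.4000 rpm (opposite to input, |ω| = 542.4000 rpm)

Stage 1 [40T→96T]: ω = 339.0000×40/96 = 141.2500 rpm, dir flips to −; running = −141.2500
Stage 2 [96T→82T]: ω = 141.2500×96/82 = 165.3659 rpm, dir flips to +; running = +165.3659
Stage 3 [82T→25T]: ω = 165.3659×82/25 = 542.4000 rpm, dir flips to −; running = −542.4000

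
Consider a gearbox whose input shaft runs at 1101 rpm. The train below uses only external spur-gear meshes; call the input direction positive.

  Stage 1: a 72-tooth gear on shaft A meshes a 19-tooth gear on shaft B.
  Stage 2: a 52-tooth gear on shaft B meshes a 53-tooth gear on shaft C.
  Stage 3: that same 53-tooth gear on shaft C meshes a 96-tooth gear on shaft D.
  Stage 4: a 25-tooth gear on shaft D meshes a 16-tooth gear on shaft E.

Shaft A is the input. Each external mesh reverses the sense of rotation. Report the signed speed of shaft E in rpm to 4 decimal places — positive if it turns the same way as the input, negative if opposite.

+3531.1678 rpm (same as input, |ω| = 3531.1678 rpm)

Stage 1 [72T→19T]: ω = 1101.0000×72/19 = 4172.2105 rpm, dir flips to −; running = −4172.2105
Stage 2 [52T→53T]: ω = 4172.2105×52/53 = 4093.4896 rpm, dir flips to +; running = +4093.4896
Stage 3 [53T→96T]: ω = 4093.4896×53/96 = 2259.9474 rpm, dir flips to −; running = −2259.9474
Stage 4 [25T→16T]: ω = 2259.9474×25/16 = 3531.1678 rpm, dir flips to +; running = +3531.1678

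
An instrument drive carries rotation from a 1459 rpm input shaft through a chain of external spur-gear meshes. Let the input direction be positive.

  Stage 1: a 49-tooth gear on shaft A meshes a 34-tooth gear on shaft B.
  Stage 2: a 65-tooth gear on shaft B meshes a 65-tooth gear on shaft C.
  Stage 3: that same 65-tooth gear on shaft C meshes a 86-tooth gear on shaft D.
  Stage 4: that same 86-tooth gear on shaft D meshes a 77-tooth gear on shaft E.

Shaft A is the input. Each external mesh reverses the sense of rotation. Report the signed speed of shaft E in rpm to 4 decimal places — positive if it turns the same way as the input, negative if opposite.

+1774.9866 rpm (same as input, |ω| = 1774.9866 rpm)

Stage 1 [49T→34T]: ω = 1459.0000×49/34 = 2102.6765 rpm, dir flips to −; running = −2102.6765
Stage 2 [65T→65T]: ω = 2102.6765×65/65 = 2102.6765 rpm, dir flips to +; running = +2102.6765
Stage 3 [65T→86T]: ω = 2102.6765×65/86 = 1589.2322 rpm, dir flips to −; running = −1589.2322
Stage 4 [86T→77T]: ω = 1589.2322×86/77 = 1774.9866 rpm, dir flips to +; running = +1774.9866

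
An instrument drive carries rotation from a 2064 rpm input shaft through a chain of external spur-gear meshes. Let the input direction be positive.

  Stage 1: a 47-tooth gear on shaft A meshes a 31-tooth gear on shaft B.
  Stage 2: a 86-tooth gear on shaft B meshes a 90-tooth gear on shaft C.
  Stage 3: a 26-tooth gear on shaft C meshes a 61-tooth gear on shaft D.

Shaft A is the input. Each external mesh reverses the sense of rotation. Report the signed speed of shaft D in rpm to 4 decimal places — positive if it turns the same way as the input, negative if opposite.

-1274.5161 rpm (opposite to input, |ω| = 1274.5161 rpm)

Stage 1 [47T→31T]: ω = 2064.0000×47/31 = 3129.2903 rpm, dir flips to −; running = −3129.2903
Stage 2 [86T→90T]: ω = 3129.2903×86/90 = 2990.2108 rpm, dir flips to +; running = +2990.2108
Stage 3 [26T→61T]: ω = 2990.2108×26/61 = 1274.5161 rpm, dir flips to −; running = −1274.5161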